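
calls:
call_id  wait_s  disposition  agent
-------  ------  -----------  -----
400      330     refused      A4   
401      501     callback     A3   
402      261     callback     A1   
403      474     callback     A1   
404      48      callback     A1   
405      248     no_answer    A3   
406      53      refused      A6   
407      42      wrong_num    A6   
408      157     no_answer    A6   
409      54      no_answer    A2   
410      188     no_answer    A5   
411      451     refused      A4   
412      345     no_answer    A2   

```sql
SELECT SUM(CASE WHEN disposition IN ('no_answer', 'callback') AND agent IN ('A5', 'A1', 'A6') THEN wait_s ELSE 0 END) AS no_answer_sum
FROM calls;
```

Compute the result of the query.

call_id=400: ✗
call_id=401: ✗
call_id=402: ✓ → 261
call_id=403: ✓ → 474
call_id=404: ✓ → 48
call_id=405: ✗
call_id=406: ✗
call_id=407: ✗
call_id=408: ✓ → 157
call_id=409: ✗
call_id=410: ✓ → 188
call_id=411: ✗
call_id=412: ✗
no_answer_sum = 261 + 474 + 48 + 157 + 188 = 1128

1128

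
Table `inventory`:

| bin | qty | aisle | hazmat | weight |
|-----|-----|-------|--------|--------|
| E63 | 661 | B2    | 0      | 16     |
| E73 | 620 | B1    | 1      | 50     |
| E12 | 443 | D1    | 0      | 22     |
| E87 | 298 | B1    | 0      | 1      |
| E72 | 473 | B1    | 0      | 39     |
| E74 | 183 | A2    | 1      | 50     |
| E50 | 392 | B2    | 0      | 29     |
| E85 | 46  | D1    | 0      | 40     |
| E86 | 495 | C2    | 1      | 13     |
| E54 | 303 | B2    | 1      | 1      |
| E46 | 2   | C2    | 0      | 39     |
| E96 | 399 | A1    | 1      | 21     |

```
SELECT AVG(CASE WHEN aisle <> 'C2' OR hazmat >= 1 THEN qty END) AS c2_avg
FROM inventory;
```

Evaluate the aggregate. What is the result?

bin=E63: ✓ → 661
bin=E73: ✓ → 620
bin=E12: ✓ → 443
bin=E87: ✓ → 298
bin=E72: ✓ → 473
bin=E74: ✓ → 183
bin=E50: ✓ → 392
bin=E85: ✓ → 46
bin=E86: ✓ → 495
bin=E54: ✓ → 303
bin=E46: ✗
bin=E96: ✓ → 399
c2_avg = (661 + 620 + 443 + 298 + 473 + 183 + 392 + 46 + 495 + 303 + 399) / 11 = 392.0909090909

392.0909090909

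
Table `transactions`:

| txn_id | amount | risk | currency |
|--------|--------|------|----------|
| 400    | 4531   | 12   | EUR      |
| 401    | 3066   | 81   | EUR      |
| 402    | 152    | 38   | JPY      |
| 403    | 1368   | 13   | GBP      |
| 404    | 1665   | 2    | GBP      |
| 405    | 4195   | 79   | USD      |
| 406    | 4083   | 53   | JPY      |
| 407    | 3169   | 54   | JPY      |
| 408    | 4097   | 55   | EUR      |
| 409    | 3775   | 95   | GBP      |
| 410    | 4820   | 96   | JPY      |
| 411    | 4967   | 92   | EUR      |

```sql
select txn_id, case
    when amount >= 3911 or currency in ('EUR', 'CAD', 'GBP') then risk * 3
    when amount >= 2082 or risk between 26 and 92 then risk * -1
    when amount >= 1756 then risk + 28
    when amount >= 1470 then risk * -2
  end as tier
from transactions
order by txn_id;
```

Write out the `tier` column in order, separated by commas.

36, 243, -38, 39, 6, 237, 159, -54, 165, 285, 288, 276

txn_id=400: amount >= 3911 or currency in ('EUR', 'CAD', 'GBP') → 36
txn_id=401: amount >= 3911 or currency in ('EUR', 'CAD', 'GBP') → 243
txn_id=402: amount >= 2082 or risk between 26 and 92 → -38
txn_id=403: amount >= 3911 or currency in ('EUR', 'CAD', 'GBP') → 39
txn_id=404: amount >= 3911 or currency in ('EUR', 'CAD', 'GBP') → 6
txn_id=405: amount >= 3911 or currency in ('EUR', 'CAD', 'GBP') → 237
txn_id=406: amount >= 3911 or currency in ('EUR', 'CAD', 'GBP') → 159
txn_id=407: amount >= 2082 or risk between 26 and 92 → -54
txn_id=408: amount >= 3911 or currency in ('EUR', 'CAD', 'GBP') → 165
txn_id=409: amount >= 3911 or currency in ('EUR', 'CAD', 'GBP') → 285
txn_id=410: amount >= 3911 or currency in ('EUR', 'CAD', 'GBP') → 288
txn_id=411: amount >= 3911 or currency in ('EUR', 'CAD', 'GBP') → 276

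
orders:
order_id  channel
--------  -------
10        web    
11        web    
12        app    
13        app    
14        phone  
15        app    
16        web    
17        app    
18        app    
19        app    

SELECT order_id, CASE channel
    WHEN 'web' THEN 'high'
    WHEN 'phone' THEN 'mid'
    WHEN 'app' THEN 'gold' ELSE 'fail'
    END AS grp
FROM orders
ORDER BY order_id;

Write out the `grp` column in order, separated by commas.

high, high, gold, gold, mid, gold, high, gold, gold, gold

order_id=10: channel='web' → high
order_id=11: channel='web' → high
order_id=12: channel='app' → gold
order_id=13: channel='app' → gold
order_id=14: channel='phone' → mid
order_id=15: channel='app' → gold
order_id=16: channel='web' → high
order_id=17: channel='app' → gold
order_id=18: channel='app' → gold
order_id=19: channel='app' → gold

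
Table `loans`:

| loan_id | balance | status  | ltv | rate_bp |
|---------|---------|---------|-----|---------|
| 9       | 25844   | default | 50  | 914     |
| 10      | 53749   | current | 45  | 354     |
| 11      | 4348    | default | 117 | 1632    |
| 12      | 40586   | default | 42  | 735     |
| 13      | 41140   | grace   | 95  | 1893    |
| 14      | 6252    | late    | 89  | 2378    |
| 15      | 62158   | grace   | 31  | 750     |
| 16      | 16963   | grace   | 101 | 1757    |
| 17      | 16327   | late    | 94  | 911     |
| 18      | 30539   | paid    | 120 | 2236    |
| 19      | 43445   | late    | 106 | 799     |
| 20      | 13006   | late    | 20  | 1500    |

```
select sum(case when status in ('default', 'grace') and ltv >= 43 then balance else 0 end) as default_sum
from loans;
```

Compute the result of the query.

loan_id=9: ✓ → 25844
loan_id=10: ✗
loan_id=11: ✓ → 4348
loan_id=12: ✗
loan_id=13: ✓ → 41140
loan_id=14: ✗
loan_id=15: ✗
loan_id=16: ✓ → 16963
loan_id=17: ✗
loan_id=18: ✗
loan_id=19: ✗
loan_id=20: ✗
default_sum = 25844 + 4348 + 41140 + 16963 = 88295

88295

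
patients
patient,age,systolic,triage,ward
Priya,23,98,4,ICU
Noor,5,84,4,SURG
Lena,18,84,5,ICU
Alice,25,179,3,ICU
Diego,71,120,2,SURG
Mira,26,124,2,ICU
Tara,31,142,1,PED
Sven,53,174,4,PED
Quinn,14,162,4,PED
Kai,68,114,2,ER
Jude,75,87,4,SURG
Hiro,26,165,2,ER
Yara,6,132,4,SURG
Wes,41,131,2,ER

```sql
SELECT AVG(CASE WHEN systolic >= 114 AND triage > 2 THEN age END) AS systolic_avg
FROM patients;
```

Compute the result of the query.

24.5

patient=Priya: ✗
patient=Noor: ✗
patient=Lena: ✗
patient=Alice: ✓ → 25
patient=Diego: ✗
patient=Mira: ✗
patient=Tara: ✗
patient=Sven: ✓ → 53
patient=Quinn: ✓ → 14
patient=Kai: ✗
patient=Jude: ✗
patient=Hiro: ✗
patient=Yara: ✓ → 6
patient=Wes: ✗
systolic_avg = (25 + 53 + 14 + 6) / 4 = 24.5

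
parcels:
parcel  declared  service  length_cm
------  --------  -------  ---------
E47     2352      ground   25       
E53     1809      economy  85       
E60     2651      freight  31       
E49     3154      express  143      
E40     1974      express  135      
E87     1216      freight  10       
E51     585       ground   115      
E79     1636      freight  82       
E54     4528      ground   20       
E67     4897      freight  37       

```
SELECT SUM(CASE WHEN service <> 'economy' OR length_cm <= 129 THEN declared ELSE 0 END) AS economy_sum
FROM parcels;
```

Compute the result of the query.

24802

parcel=E47: ✓ → 2352
parcel=E53: ✓ → 1809
parcel=E60: ✓ → 2651
parcel=E49: ✓ → 3154
parcel=E40: ✓ → 1974
parcel=E87: ✓ → 1216
parcel=E51: ✓ → 585
parcel=E79: ✓ → 1636
parcel=E54: ✓ → 4528
parcel=E67: ✓ → 4897
economy_sum = 2352 + 1809 + 2651 + 3154 + 1974 + 1216 + 585 + 1636 + 4528 + 4897 = 24802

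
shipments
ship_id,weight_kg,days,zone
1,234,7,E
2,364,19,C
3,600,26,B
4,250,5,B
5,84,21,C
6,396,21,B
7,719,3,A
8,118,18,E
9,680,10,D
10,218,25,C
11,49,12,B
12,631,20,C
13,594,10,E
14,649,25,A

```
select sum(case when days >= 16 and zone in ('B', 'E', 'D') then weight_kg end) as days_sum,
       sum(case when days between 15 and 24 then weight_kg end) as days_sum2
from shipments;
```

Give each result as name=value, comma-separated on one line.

days_sum=1114, days_sum2=1593

[days_sum: days >= 16 and zone in ('B', 'E', 'D')]
ship_id=1: ✗
ship_id=2: ✗
ship_id=3: ✓ → 600
ship_id=4: ✗
ship_id=5: ✗
ship_id=6: ✓ → 396
ship_id=7: ✗
ship_id=8: ✓ → 118
ship_id=9: ✗
ship_id=10: ✗
ship_id=11: ✗
ship_id=12: ✗
ship_id=13: ✗
ship_id=14: ✗
days_sum = 600 + 396 + 118 = 1114
—
[days_sum2: days between 15 and 24]
ship_id=1: ✗
ship_id=2: ✓ → 364
ship_id=3: ✗
ship_id=4: ✗
ship_id=5: ✓ → 84
ship_id=6: ✓ → 396
ship_id=7: ✗
ship_id=8: ✓ → 118
ship_id=9: ✗
ship_id=10: ✗
ship_id=11: ✗
ship_id=12: ✓ → 631
ship_id=13: ✗
ship_id=14: ✗
days_sum2 = 364 + 84 + 396 + 118 + 631 = 1593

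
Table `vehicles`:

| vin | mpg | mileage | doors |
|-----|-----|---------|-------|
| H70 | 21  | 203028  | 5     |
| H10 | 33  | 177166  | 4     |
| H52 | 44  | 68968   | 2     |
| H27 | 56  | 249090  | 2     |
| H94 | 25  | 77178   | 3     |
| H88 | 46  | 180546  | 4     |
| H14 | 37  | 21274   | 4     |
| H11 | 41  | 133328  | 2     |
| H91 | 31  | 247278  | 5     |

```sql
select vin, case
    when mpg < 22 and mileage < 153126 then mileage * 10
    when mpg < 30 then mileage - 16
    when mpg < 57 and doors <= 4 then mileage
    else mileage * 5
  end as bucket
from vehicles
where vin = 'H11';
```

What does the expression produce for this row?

133328

vin = H11: mpg=41, mileage=133328, doors=2.
mpg < 22 and mileage < 153126 → false
mpg < 30 → false
mpg < 57 and doors <= 4 → true → 133328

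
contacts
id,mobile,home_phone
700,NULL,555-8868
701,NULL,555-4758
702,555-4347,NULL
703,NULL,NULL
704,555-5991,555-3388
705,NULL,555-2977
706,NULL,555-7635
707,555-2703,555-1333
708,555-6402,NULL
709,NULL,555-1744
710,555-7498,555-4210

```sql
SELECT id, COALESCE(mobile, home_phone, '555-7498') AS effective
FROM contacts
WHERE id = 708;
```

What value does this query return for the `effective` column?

555-6402

id = 708: mobile=555-6402, home_phone=NULL.
mobile=555-6402 → 555-6402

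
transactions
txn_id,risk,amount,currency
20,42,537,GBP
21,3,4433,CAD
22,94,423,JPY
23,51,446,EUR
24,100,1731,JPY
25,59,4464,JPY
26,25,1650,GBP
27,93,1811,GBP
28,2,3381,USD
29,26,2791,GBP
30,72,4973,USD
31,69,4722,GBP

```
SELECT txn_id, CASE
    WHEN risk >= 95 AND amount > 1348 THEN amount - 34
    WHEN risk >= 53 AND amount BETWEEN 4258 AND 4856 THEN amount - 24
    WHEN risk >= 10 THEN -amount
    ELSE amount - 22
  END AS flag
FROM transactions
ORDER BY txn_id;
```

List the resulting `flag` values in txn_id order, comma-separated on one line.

txn_id=20: risk >= 10 → -537
txn_id=21: ELSE → 4411
txn_id=22: risk >= 10 → -423
txn_id=23: risk >= 10 → -446
txn_id=24: risk >= 95 AND amount > 1348 → 1697
txn_id=25: risk >= 53 AND amount BETWEEN 4258 AND 4856 → 4440
txn_id=26: risk >= 10 → -1650
txn_id=27: risk >= 10 → -1811
txn_id=28: ELSE → 3359
txn_id=29: risk >= 10 → -2791
txn_id=30: risk >= 10 → -4973
txn_id=31: risk >= 53 AND amount BETWEEN 4258 AND 4856 → 4698

-537, 4411, -423, -446, 1697, 4440, -1650, -1811, 3359, -2791, -4973, 4698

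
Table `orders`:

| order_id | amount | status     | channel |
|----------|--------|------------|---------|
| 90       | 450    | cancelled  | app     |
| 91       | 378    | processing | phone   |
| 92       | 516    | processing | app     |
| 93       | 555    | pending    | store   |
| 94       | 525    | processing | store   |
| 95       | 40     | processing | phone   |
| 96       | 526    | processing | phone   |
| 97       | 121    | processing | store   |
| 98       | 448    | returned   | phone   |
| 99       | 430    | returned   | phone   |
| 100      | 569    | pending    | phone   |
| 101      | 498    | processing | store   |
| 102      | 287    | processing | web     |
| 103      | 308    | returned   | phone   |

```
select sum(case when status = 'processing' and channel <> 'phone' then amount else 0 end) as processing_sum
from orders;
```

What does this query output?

order_id=90: ✗
order_id=91: ✗
order_id=92: ✓ → 516
order_id=93: ✗
order_id=94: ✓ → 525
order_id=95: ✗
order_id=96: ✗
order_id=97: ✓ → 121
order_id=98: ✗
order_id=99: ✗
order_id=100: ✗
order_id=101: ✓ → 498
order_id=102: ✓ → 287
order_id=103: ✗
processing_sum = 516 + 525 + 121 + 498 + 287 = 1947

1947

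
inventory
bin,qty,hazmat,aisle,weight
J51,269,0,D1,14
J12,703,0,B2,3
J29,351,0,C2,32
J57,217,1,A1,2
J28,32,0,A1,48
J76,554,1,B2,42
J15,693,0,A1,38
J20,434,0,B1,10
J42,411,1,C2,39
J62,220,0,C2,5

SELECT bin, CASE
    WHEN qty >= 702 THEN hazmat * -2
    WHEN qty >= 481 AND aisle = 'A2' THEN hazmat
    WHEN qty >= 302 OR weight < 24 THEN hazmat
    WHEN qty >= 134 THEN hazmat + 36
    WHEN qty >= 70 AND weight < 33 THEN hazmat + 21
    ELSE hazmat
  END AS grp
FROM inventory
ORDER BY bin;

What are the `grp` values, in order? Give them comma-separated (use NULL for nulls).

bin=J12: qty >= 702 → 0
bin=J15: qty >= 302 OR weight < 24 → 0
bin=J20: qty >= 302 OR weight < 24 → 0
bin=J28: ELSE → 0
bin=J29: qty >= 302 OR weight < 24 → 0
bin=J42: qty >= 302 OR weight < 24 → 1
bin=J51: qty >= 302 OR weight < 24 → 0
bin=J57: qty >= 302 OR weight < 24 → 1
bin=J62: qty >= 302 OR weight < 24 → 0
bin=J76: qty >= 302 OR weight < 24 → 1

0, 0, 0, 0, 0, 1, 0, 1, 0, 1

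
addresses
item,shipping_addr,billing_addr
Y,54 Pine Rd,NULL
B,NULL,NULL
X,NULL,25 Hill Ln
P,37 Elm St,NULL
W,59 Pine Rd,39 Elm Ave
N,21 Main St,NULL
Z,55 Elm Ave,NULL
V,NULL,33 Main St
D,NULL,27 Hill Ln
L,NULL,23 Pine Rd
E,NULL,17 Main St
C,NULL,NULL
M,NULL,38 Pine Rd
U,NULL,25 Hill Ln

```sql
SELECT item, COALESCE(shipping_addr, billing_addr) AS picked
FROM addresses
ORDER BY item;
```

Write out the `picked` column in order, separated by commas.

NULL, NULL, 27 Hill Ln, 17 Main St, 23 Pine Rd, 38 Pine Rd, 21 Main St, 37 Elm St, 25 Hill Ln, 33 Main St, 59 Pine Rd, 25 Hill Ln, 54 Pine Rd, 55 Elm Ave

item=B: shipping_addr=NULL, billing_addr=NULL (all NULL) → NULL
item=C: shipping_addr=NULL, billing_addr=NULL (all NULL) → NULL
item=D: shipping_addr=NULL, billing_addr=27 Hill Ln → 27 Hill Ln
item=E: shipping_addr=NULL, billing_addr=17 Main St → 17 Main St
item=L: shipping_addr=NULL, billing_addr=23 Pine Rd → 23 Pine Rd
item=M: shipping_addr=NULL, billing_addr=38 Pine Rd → 38 Pine Rd
item=N: shipping_addr=21 Main St → 21 Main St
item=P: shipping_addr=37 Elm St → 37 Elm St
item=U: shipping_addr=NULL, billing_addr=25 Hill Ln → 25 Hill Ln
item=V: shipping_addr=NULL, billing_addr=33 Main St → 33 Main St
item=W: shipping_addr=59 Pine Rd → 59 Pine Rd
item=X: shipping_addr=NULL, billing_addr=25 Hill Ln → 25 Hill Ln
item=Y: shipping_addr=54 Pine Rd → 54 Pine Rd
item=Z: shipping_addr=55 Elm Ave → 55 Elm Ave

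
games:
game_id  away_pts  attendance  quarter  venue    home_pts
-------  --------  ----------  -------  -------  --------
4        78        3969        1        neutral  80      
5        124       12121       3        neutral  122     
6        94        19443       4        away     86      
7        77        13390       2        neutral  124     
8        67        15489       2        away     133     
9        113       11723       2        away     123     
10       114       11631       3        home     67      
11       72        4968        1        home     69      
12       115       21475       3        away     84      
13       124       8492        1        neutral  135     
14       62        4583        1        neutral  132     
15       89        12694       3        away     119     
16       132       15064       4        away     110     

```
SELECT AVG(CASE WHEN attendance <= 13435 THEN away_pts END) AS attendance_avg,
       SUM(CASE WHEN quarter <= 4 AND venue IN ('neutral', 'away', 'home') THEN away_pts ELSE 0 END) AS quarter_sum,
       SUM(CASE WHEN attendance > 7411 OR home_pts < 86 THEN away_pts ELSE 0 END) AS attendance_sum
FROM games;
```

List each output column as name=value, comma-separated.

attendance_avg=94.7777777778, quarter_sum=1261, attendance_sum=1199

[attendance_avg: attendance <= 13435]
game_id=4: ✓ → 78
game_id=5: ✓ → 124
game_id=6: ✗
game_id=7: ✓ → 77
game_id=8: ✗
game_id=9: ✓ → 113
game_id=10: ✓ → 114
game_id=11: ✓ → 72
game_id=12: ✗
game_id=13: ✓ → 124
game_id=14: ✓ → 62
game_id=15: ✓ → 89
game_id=16: ✗
attendance_avg = (78 + 124 + 77 + 113 + 114 + 72 + 124 + 62 + 89) / 9 = 94.7777777778
—
[quarter_sum: quarter <= 4 AND venue IN ('neutral', 'away', 'home')]
game_id=4: ✓ → 78
game_id=5: ✓ → 124
game_id=6: ✓ → 94
game_id=7: ✓ → 77
game_id=8: ✓ → 67
game_id=9: ✓ → 113
game_id=10: ✓ → 114
game_id=11: ✓ → 72
game_id=12: ✓ → 115
game_id=13: ✓ → 124
game_id=14: ✓ → 62
game_id=15: ✓ → 89
game_id=16: ✓ → 132
quarter_sum = 78 + 124 + 94 + 77 + 67 + 113 + 114 + 72 + 115 + 124 + 62 + 89 + 132 = 1261
—
[attendance_sum: attendance > 7411 OR home_pts < 86]
game_id=4: ✓ → 78
game_id=5: ✓ → 124
game_id=6: ✓ → 94
game_id=7: ✓ → 77
game_id=8: ✓ → 67
game_id=9: ✓ → 113
game_id=10: ✓ → 114
game_id=11: ✓ → 72
game_id=12: ✓ → 115
game_id=13: ✓ → 124
game_id=14: ✗
game_id=15: ✓ → 89
game_id=16: ✓ → 132
attendance_sum = 78 + 124 + 94 + 77 + 67 + 113 + 114 + 72 + 115 + 124 + 89 + 132 = 1199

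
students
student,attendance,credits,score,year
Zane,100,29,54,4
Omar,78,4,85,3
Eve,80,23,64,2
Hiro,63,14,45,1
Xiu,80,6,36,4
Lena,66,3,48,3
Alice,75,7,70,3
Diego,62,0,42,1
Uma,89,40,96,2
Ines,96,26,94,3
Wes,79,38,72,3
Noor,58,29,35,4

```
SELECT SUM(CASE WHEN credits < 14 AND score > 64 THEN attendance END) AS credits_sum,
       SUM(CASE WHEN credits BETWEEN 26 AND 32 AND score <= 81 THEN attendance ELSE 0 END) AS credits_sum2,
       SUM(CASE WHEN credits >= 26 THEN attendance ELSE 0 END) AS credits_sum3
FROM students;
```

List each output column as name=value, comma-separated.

[credits_sum: credits < 14 AND score > 64]
student=Zane: ✗
student=Omar: ✓ → 78
student=Eve: ✗
student=Hiro: ✗
student=Xiu: ✗
student=Lena: ✗
student=Alice: ✓ → 75
student=Diego: ✗
student=Uma: ✗
student=Ines: ✗
student=Wes: ✗
student=Noor: ✗
credits_sum = 78 + 75 = 153
—
[credits_sum2: credits BETWEEN 26 AND 32 AND score <= 81]
student=Zane: ✓ → 100
student=Omar: ✗
student=Eve: ✗
student=Hiro: ✗
student=Xiu: ✗
student=Lena: ✗
student=Alice: ✗
student=Diego: ✗
student=Uma: ✗
student=Ines: ✗
student=Wes: ✗
student=Noor: ✓ → 58
credits_sum2 = 100 + 58 = 158
—
[credits_sum3: credits >= 26]
student=Zane: ✓ → 100
student=Omar: ✗
student=Eve: ✗
student=Hiro: ✗
student=Xiu: ✗
student=Lena: ✗
student=Alice: ✗
student=Diego: ✗
student=Uma: ✓ → 89
student=Ines: ✓ → 96
student=Wes: ✓ → 79
student=Noor: ✓ → 58
credits_sum3 = 100 + 89 + 96 + 79 + 58 = 422

credits_sum=153, credits_sum2=158, credits_sum3=422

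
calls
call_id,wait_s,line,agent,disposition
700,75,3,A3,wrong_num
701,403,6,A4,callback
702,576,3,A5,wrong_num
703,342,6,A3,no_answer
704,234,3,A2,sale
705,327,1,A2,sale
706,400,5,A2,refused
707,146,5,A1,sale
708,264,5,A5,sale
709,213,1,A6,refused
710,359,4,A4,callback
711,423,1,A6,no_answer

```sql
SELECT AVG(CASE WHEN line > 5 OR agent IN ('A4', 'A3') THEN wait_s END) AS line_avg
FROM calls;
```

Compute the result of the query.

call_id=700: ✓ → 75
call_id=701: ✓ → 403
call_id=702: ✗
call_id=703: ✓ → 342
call_id=704: ✗
call_id=705: ✗
call_id=706: ✗
call_id=707: ✗
call_id=708: ✗
call_id=709: ✗
call_id=710: ✓ → 359
call_id=711: ✗
line_avg = (75 + 403 + 342 + 359) / 4 = 294.75

294.75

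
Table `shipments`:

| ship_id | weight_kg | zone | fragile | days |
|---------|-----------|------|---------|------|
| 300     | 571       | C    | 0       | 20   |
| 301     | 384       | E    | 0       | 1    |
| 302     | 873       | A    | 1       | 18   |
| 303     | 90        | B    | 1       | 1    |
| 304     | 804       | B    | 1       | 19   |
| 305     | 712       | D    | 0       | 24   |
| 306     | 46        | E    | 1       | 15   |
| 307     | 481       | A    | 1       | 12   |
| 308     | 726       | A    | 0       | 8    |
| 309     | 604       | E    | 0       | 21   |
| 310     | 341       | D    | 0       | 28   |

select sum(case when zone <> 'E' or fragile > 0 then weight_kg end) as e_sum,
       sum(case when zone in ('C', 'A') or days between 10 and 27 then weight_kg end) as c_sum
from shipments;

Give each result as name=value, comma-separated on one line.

e_sum=4644, c_sum=4817

[e_sum: zone <> 'E' or fragile > 0]
ship_id=300: ✓ → 571
ship_id=301: ✗
ship_id=302: ✓ → 873
ship_id=303: ✓ → 90
ship_id=304: ✓ → 804
ship_id=305: ✓ → 712
ship_id=306: ✓ → 46
ship_id=307: ✓ → 481
ship_id=308: ✓ → 726
ship_id=309: ✗
ship_id=310: ✓ → 341
e_sum = 571 + 873 + 90 + 804 + 712 + 46 + 481 + 726 + 341 = 4644
—
[c_sum: zone in ('C', 'A') or days between 10 and 27]
ship_id=300: ✓ → 571
ship_id=301: ✗
ship_id=302: ✓ → 873
ship_id=303: ✗
ship_id=304: ✓ → 804
ship_id=305: ✓ → 712
ship_id=306: ✓ → 46
ship_id=307: ✓ → 481
ship_id=308: ✓ → 726
ship_id=309: ✓ → 604
ship_id=310: ✗
c_sum = 571 + 873 + 804 + 712 + 46 + 481 + 726 + 604 = 4817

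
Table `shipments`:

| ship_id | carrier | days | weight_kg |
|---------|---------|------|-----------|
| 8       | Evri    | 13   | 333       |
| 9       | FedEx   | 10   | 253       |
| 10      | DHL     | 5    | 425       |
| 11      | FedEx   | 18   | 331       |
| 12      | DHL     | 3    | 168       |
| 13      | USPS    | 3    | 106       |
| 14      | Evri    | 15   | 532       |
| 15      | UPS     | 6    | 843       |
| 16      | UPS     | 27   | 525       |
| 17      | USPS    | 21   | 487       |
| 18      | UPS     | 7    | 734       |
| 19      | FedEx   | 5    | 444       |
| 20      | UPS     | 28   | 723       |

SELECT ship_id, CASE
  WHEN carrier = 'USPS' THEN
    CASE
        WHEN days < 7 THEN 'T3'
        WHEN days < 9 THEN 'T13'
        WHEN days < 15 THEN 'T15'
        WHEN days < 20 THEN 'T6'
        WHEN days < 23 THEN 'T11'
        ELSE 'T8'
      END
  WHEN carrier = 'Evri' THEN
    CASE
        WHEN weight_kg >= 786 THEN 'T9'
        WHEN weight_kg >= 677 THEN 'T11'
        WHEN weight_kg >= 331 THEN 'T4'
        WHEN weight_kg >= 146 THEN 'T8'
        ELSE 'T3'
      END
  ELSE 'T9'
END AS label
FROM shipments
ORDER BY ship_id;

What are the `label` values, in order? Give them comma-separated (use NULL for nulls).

ship_id=8: carrier='Evri' → inner[weight_kg >= 331] → T4
ship_id=9: carrier='FedEx' → outer ELSE → T9
ship_id=10: carrier='DHL' → outer ELSE → T9
ship_id=11: carrier='FedEx' → outer ELSE → T9
ship_id=12: carrier='DHL' → outer ELSE → T9
ship_id=13: carrier='USPS' → inner[days < 7] → T3
ship_id=14: carrier='Evri' → inner[weight_kg >= 331] → T4
ship_id=15: carrier='UPS' → outer ELSE → T9
ship_id=16: carrier='UPS' → outer ELSE → T9
ship_id=17: carrier='USPS' → inner[days < 23] → T11
ship_id=18: carrier='UPS' → outer ELSE → T9
ship_id=19: carrier='FedEx' → outer ELSE → T9
ship_id=20: carrier='UPS' → outer ELSE → T9

T4, T9, T9, T9, T9, T3, T4, T9, T9, T11, T9, T9, T9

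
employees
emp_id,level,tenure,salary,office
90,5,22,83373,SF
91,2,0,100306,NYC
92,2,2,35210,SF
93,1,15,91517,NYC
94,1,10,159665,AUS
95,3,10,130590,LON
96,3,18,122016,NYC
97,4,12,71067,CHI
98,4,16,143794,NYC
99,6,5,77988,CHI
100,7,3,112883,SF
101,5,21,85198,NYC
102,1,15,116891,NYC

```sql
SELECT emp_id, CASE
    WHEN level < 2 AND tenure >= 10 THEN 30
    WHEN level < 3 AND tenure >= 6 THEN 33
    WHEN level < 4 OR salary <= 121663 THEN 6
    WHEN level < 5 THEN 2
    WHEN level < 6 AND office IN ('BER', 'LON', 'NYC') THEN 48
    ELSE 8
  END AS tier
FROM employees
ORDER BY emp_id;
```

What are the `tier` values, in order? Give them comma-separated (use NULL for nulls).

emp_id=90: level < 4 OR salary <= 121663 → 6
emp_id=91: level < 4 OR salary <= 121663 → 6
emp_id=92: level < 4 OR salary <= 121663 → 6
emp_id=93: level < 2 AND tenure >= 10 → 30
emp_id=94: level < 2 AND tenure >= 10 → 30
emp_id=95: level < 4 OR salary <= 121663 → 6
emp_id=96: level < 4 OR salary <= 121663 → 6
emp_id=97: level < 4 OR salary <= 121663 → 6
emp_id=98: level < 5 → 2
emp_id=99: level < 4 OR salary <= 121663 → 6
emp_id=100: level < 4 OR salary <= 121663 → 6
emp_id=101: level < 4 OR salary <= 121663 → 6
emp_id=102: level < 2 AND tenure >= 10 → 30

6, 6, 6, 30, 30, 6, 6, 6, 2, 6, 6, 6, 30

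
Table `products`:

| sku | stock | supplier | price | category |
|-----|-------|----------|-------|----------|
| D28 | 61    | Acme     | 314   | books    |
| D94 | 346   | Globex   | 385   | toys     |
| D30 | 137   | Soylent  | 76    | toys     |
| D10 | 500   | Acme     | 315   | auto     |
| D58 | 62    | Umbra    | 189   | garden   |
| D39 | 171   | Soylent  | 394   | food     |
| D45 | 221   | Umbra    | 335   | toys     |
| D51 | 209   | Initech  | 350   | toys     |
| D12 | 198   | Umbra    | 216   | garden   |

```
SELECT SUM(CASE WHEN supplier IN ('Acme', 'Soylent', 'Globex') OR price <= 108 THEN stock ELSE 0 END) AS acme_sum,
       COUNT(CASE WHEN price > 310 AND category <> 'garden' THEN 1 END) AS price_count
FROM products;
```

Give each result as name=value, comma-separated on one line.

[acme_sum: supplier IN ('Acme', 'Soylent', 'Globex') OR price <= 108]
sku=D28: ✓ → 61
sku=D94: ✓ → 346
sku=D30: ✓ → 137
sku=D10: ✓ → 500
sku=D58: ✗
sku=D39: ✓ → 171
sku=D45: ✗
sku=D51: ✗
sku=D12: ✗
acme_sum = 61 + 346 + 137 + 500 + 171 = 1215
—
[price_count: price > 310 AND category <> 'garden']
sku=D28: ✓ → 1
sku=D94: ✓ → 1
sku=D30: ✗
sku=D10: ✓ → 1
sku=D58: ✗
sku=D39: ✓ → 1
sku=D45: ✓ → 1
sku=D51: ✓ → 1
sku=D12: ✗
price_count = COUNT(1, 1, 1, 1, 1, 1) = 6

acme_sum=1215, price_count=6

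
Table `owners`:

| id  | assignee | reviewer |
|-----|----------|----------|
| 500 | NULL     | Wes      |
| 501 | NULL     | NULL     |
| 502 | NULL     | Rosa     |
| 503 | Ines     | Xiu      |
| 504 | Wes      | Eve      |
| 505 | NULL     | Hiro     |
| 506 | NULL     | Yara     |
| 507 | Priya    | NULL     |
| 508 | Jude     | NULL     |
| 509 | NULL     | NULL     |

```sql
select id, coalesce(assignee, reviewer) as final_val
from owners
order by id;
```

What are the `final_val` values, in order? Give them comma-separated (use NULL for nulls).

id=500: assignee=NULL, reviewer=Wes → Wes
id=501: assignee=NULL, reviewer=NULL (all NULL) → NULL
id=502: assignee=NULL, reviewer=Rosa → Rosa
id=503: assignee=Ines → Ines
id=504: assignee=Wes → Wes
id=505: assignee=NULL, reviewer=Hiro → Hiro
id=506: assignee=NULL, reviewer=Yara → Yara
id=507: assignee=Priya → Priya
id=508: assignee=Jude → Jude
id=509: assignee=NULL, reviewer=NULL (all NULL) → NULL

Wes, NULL, Rosa, Ines, Wes, Hiro, Yara, Priya, Jude, NULL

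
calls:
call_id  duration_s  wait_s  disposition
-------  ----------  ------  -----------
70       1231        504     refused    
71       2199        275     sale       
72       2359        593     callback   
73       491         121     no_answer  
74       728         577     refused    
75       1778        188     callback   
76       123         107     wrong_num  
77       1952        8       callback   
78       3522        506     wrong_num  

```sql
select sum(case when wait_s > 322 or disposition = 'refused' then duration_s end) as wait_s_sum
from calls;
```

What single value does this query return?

7840

call_id=70: ✓ → 1231
call_id=71: ✗
call_id=72: ✓ → 2359
call_id=73: ✗
call_id=74: ✓ → 728
call_id=75: ✗
call_id=76: ✗
call_id=77: ✗
call_id=78: ✓ → 3522
wait_s_sum = 1231 + 2359 + 728 + 3522 = 7840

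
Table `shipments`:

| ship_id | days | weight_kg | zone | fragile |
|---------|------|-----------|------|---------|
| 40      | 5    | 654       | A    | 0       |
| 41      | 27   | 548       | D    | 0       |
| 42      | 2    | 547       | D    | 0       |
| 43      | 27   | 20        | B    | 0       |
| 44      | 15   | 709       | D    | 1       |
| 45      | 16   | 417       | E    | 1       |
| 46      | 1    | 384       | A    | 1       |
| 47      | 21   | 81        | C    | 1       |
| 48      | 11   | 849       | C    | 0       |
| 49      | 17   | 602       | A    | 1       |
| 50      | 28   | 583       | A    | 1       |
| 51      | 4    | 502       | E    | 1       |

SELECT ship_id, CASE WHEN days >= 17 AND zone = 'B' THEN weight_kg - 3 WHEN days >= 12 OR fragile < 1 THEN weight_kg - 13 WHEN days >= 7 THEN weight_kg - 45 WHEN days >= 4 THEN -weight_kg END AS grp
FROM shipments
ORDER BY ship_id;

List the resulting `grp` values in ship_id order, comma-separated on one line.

641, 535, 534, 17, 696, 404, NULL, 68, 836, 589, 570, -502

ship_id=40: days >= 12 OR fragile < 1 → 641
ship_id=41: days >= 12 OR fragile < 1 → 535
ship_id=42: days >= 12 OR fragile < 1 → 534
ship_id=43: days >= 17 AND zone = 'B' → 17
ship_id=44: days >= 12 OR fragile < 1 → 696
ship_id=45: days >= 12 OR fragile < 1 → 404
ship_id=46: (no match → NULL) → NULL
ship_id=47: days >= 12 OR fragile < 1 → 68
ship_id=48: days >= 12 OR fragile < 1 → 836
ship_id=49: days >= 12 OR fragile < 1 → 589
ship_id=50: days >= 12 OR fragile < 1 → 570
ship_id=51: days >= 4 → -502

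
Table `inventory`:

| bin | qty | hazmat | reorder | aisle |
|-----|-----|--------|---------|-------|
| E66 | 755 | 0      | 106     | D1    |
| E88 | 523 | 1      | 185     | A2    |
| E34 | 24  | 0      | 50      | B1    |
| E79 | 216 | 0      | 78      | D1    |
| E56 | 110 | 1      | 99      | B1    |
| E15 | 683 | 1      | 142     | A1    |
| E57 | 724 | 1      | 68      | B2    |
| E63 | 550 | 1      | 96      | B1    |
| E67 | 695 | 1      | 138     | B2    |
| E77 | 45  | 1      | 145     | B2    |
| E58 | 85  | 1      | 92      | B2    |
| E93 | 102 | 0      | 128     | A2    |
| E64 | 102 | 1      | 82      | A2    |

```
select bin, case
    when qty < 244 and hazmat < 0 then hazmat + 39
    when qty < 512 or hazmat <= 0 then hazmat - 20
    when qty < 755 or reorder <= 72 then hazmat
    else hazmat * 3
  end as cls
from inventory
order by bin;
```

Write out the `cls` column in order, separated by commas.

1, -20, -19, 1, -19, 1, -19, -20, 1, -19, -20, 1, -20

bin=E15: qty < 755 or reorder <= 72 → 1
bin=E34: qty < 512 or hazmat <= 0 → -20
bin=E56: qty < 512 or hazmat <= 0 → -19
bin=E57: qty < 755 or reorder <= 72 → 1
bin=E58: qty < 512 or hazmat <= 0 → -19
bin=E63: qty < 755 or reorder <= 72 → 1
bin=E64: qty < 512 or hazmat <= 0 → -19
bin=E66: qty < 512 or hazmat <= 0 → -20
bin=E67: qty < 755 or reorder <= 72 → 1
bin=E77: qty < 512 or hazmat <= 0 → -19
bin=E79: qty < 512 or hazmat <= 0 → -20
bin=E88: qty < 755 or reorder <= 72 → 1
bin=E93: qty < 512 or hazmat <= 0 → -20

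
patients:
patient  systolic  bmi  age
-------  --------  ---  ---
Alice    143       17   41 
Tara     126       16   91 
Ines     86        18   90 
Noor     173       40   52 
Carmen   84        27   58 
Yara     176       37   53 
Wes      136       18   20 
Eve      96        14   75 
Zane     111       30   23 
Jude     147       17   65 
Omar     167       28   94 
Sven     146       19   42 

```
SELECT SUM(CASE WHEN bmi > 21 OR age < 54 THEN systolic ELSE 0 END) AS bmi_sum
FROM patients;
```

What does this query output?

1136

patient=Alice: ✓ → 143
patient=Tara: ✗
patient=Ines: ✗
patient=Noor: ✓ → 173
patient=Carmen: ✓ → 84
patient=Yara: ✓ → 176
patient=Wes: ✓ → 136
patient=Eve: ✗
patient=Zane: ✓ → 111
patient=Jude: ✗
patient=Omar: ✓ → 167
patient=Sven: ✓ → 146
bmi_sum = 143 + 173 + 84 + 176 + 136 + 111 + 167 + 146 = 1136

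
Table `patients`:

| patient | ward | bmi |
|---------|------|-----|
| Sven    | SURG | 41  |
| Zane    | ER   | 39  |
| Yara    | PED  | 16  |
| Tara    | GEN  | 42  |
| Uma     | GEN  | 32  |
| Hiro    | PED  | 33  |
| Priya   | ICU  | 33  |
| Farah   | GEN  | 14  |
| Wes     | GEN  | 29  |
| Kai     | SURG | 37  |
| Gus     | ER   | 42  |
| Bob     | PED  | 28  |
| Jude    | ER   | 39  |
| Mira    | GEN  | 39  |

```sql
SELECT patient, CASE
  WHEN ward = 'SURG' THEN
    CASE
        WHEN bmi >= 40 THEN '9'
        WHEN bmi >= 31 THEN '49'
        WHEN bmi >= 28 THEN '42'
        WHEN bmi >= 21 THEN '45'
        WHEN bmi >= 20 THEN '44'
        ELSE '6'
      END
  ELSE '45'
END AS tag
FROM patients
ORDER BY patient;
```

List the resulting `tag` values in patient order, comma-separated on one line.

45, 45, 45, 45, 45, 49, 45, 45, 9, 45, 45, 45, 45, 45

patient=Bob: ward='PED' → outer ELSE → 45
patient=Farah: ward='GEN' → outer ELSE → 45
patient=Gus: ward='ER' → outer ELSE → 45
patient=Hiro: ward='PED' → outer ELSE → 45
patient=Jude: ward='ER' → outer ELSE → 45
patient=Kai: ward='SURG' → inner[bmi >= 31] → 49
patient=Mira: ward='GEN' → outer ELSE → 45
patient=Priya: ward='ICU' → outer ELSE → 45
patient=Sven: ward='SURG' → inner[bmi >= 40] → 9
patient=Tara: ward='GEN' → outer ELSE → 45
patient=Uma: ward='GEN' → outer ELSE → 45
patient=Wes: ward='GEN' → outer ELSE → 45
patient=Yara: ward='PED' → outer ELSE → 45
patient=Zane: ward='ER' → outer ELSE → 45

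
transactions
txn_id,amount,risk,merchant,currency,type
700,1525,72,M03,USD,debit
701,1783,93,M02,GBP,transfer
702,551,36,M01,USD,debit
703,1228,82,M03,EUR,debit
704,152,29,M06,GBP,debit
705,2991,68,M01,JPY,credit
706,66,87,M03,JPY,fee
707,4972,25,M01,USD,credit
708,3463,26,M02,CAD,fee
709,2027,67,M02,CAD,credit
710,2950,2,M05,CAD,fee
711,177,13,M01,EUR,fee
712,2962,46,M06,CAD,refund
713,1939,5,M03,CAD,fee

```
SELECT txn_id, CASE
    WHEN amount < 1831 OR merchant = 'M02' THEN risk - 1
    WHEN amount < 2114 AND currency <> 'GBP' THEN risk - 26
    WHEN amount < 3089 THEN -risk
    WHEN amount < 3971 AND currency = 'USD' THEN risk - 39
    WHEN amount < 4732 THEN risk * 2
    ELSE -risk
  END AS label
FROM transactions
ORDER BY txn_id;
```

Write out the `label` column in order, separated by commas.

txn_id=700: amount < 1831 OR merchant = 'M02' → 71
txn_id=701: amount < 1831 OR merchant = 'M02' → 92
txn_id=702: amount < 1831 OR merchant = 'M02' → 35
txn_id=703: amount < 1831 OR merchant = 'M02' → 81
txn_id=704: amount < 1831 OR merchant = 'M02' → 28
txn_id=705: amount < 3089 → -68
txn_id=706: amount < 1831 OR merchant = 'M02' → 86
txn_id=707: ELSE → -25
txn_id=708: amount < 1831 OR merchant = 'M02' → 25
txn_id=709: amount < 1831 OR merchant = 'M02' → 66
txn_id=710: amount < 3089 → -2
txn_id=711: amount < 1831 OR merchant = 'M02' → 12
txn_id=712: amount < 3089 → -46
txn_id=713: amount < 2114 AND currency <> 'GBP' → -21

71, 92, 35, 81, 28, -68, 86, -25, 25, 66, -2, 12, -46, -21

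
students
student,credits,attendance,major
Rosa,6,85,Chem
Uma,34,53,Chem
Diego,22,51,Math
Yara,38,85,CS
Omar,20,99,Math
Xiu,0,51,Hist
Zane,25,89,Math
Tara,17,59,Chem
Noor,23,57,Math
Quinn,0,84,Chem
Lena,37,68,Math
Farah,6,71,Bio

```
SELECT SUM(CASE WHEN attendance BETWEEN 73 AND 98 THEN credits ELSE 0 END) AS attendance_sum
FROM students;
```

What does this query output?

69

student=Rosa: ✓ → 6
student=Uma: ✗
student=Diego: ✗
student=Yara: ✓ → 38
student=Omar: ✗
student=Xiu: ✗
student=Zane: ✓ → 25
student=Tara: ✗
student=Noor: ✗
student=Quinn: ✓ → 0
student=Lena: ✗
student=Farah: ✗
attendance_sum = 6 + 38 + 25 = 69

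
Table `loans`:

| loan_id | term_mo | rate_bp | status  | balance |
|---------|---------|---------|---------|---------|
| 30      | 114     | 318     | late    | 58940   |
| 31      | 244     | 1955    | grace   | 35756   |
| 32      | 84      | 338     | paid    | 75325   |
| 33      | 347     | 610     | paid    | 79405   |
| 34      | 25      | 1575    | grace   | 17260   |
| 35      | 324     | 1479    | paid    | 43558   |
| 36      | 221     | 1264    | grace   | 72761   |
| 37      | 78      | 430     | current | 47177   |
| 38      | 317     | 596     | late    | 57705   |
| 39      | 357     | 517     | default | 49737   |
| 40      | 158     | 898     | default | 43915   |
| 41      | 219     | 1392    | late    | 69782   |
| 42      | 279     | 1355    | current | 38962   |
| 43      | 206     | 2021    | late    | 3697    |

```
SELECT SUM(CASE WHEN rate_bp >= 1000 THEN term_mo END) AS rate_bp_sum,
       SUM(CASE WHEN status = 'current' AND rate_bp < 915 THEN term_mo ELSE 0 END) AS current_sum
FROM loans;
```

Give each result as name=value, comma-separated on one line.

[rate_bp_sum: rate_bp >= 1000]
loan_id=30: ✗
loan_id=31: ✓ → 244
loan_id=32: ✗
loan_id=33: ✗
loan_id=34: ✓ → 25
loan_id=35: ✓ → 324
loan_id=36: ✓ → 221
loan_id=37: ✗
loan_id=38: ✗
loan_id=39: ✗
loan_id=40: ✗
loan_id=41: ✓ → 219
loan_id=42: ✓ → 279
loan_id=43: ✓ → 206
rate_bp_sum = 244 + 25 + 324 + 221 + 219 + 279 + 206 = 1518
—
[current_sum: status = 'current' AND rate_bp < 915]
loan_id=30: ✗
loan_id=31: ✗
loan_id=32: ✗
loan_id=33: ✗
loan_id=34: ✗
loan_id=35: ✗
loan_id=36: ✗
loan_id=37: ✓ → 78
loan_id=38: ✗
loan_id=39: ✗
loan_id=40: ✗
loan_id=41: ✗
loan_id=42: ✗
loan_id=43: ✗
current_sum = 78

rate_bp_sum=1518, current_sum=78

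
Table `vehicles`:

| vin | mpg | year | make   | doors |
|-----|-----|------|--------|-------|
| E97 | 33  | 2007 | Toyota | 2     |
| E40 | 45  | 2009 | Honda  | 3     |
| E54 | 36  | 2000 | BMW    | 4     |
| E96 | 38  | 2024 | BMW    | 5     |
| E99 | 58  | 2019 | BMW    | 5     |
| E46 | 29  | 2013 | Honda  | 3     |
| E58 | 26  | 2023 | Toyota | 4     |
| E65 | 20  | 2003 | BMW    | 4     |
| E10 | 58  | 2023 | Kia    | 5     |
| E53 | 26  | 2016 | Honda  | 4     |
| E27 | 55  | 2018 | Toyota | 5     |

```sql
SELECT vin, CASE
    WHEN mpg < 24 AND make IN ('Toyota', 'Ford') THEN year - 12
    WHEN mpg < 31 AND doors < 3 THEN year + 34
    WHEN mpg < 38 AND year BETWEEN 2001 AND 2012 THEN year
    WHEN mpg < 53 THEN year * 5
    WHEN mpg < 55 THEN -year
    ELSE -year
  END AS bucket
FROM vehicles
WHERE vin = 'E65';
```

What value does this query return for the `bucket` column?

vin = E65: mpg=20, year=2003, make=BMW, doors=4.
mpg < 24 AND make IN ('Toyota', 'Ford') → false
mpg < 31 AND doors < 3 → false
mpg < 38 AND year BETWEEN 2001 AND 2012 → true → 2003

2003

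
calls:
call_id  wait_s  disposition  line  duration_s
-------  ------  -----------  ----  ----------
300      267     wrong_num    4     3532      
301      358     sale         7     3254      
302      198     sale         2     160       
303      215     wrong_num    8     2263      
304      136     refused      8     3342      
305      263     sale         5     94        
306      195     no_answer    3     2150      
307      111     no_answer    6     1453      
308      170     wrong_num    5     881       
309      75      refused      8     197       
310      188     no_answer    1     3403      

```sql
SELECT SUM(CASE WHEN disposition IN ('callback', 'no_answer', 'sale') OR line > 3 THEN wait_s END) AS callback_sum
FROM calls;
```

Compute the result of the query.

call_id=300: ✓ → 267
call_id=301: ✓ → 358
call_id=302: ✓ → 198
call_id=303: ✓ → 215
call_id=304: ✓ → 136
call_id=305: ✓ → 263
call_id=306: ✓ → 195
call_id=307: ✓ → 111
call_id=308: ✓ → 170
call_id=309: ✓ → 75
call_id=310: ✓ → 188
callback_sum = 267 + 358 + 198 + 215 + 136 + 263 + 195 + 111 + 170 + 75 + 188 = 2176

2176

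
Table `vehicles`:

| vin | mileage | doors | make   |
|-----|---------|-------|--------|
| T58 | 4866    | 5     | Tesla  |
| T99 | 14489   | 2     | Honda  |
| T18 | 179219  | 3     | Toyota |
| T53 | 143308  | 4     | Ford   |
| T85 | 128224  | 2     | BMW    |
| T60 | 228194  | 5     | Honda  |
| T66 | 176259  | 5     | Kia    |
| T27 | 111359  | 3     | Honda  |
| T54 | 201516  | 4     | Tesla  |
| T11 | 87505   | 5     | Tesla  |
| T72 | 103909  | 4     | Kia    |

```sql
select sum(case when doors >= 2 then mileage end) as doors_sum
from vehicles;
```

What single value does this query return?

vin=T58: ✓ → 4866
vin=T99: ✓ → 14489
vin=T18: ✓ → 179219
vin=T53: ✓ → 143308
vin=T85: ✓ → 128224
vin=T60: ✓ → 228194
vin=T66: ✓ → 176259
vin=T27: ✓ → 111359
vin=T54: ✓ → 201516
vin=T11: ✓ → 87505
vin=T72: ✓ → 103909
doors_sum = 4866 + 14489 + 179219 + 143308 + 128224 + 228194 + 176259 + 111359 + 201516 + 87505 + 103909 = 1378848

1378848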